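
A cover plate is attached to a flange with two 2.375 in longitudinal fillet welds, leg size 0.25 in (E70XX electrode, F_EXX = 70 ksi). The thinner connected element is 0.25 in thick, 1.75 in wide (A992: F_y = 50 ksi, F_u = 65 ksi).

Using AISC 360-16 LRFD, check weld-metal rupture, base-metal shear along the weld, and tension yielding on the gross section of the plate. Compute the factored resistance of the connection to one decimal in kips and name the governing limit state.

Weld metal: throat = 0.707×0.25 = 0.17675 in, L = 2×2.375 = 4.75 in. φR_n = 0.75 × 0.6 × 70 × 0.17675 × 4.75 = 26.4 kips.
Base metal shear (0.25 in plate): yield φR_n = 1.0×0.6×50×0.25×4.75 = 35.6 kips; rupture φR_n = 0.75×0.6×65×0.25×4.75 = 34.7 kips; take 34.7 kips (rupture).
Tension yield (gross): A_g = 1.75×0.25 = 0.4375 in². φR_n = 0.90 × 50 × 0.4375 = 19.7 kips.
Governing: min(26.4, 34.7, 19.7) = 19.7 kips → gross-section yield.

19.7 kips (gross-section yield governs)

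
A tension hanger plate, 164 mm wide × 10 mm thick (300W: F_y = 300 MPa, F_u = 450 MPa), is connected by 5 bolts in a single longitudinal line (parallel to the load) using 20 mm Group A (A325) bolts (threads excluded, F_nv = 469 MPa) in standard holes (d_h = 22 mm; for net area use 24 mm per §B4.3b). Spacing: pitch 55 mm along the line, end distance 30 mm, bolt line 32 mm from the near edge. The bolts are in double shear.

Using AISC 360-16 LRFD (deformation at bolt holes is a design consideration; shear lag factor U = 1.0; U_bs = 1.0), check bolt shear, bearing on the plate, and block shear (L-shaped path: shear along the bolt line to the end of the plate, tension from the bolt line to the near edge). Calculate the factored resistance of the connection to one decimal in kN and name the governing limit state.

355.1 kN (block shear governs)

Bolt shear: A_b = π(20)²/4 = 314.16 mm². φR_n = 0.75 × 469 × 314.16 × 5 × 2 = 1105.1 kN.
Bearing (10 mm plate, F_u = 450 MPa): end bolts L_c = 30 − 22/2 = 19, R_n = min(1.2×19×10×450, 2.4×20×10×450) = 102.6 kN/bolt; interior L_c = 55 − 22 = 33, R_n = 178.2 kN/bolt. φR_n = 0.75 × (1×102.6 + 4×178.2) = 611.6 kN.
Block shear: shear path 1×[30+4×55] = 1×250 mm, A_gv = 2500, A_nv = 1×(250 − 4.5×24)×10 = 1420 mm²; tension to near edge: (32 − 0.5×24)×10 = 200 mm². R_n = min(0.6×450×1420, 0.6×300×2500) + 1.0×450×200 = min(383.4, 450) + 90 = 473.4 kN. φR_n = 0.75 × 473.4 = 355.1 kN.
Governing: min(1105.1, 611.6, 355.1) = 355.1 kN → block shear.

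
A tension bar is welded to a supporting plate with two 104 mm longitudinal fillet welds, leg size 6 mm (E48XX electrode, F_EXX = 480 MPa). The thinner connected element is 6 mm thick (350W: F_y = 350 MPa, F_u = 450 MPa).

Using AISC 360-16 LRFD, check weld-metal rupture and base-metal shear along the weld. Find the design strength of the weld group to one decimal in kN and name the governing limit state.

Weld metal: throat = 0.707×6 = 4.242 mm, L = 2×104 = 208 mm. φR_n = 0.75 × 0.6 × 480 × 4.242 × 208 = 190.6 kN.
Base metal shear (6 mm plate): yield φR_n = 1.0×0.6×350×6×208 = 262.1 kN; rupture φR_n = 0.75×0.6×450×6×208 = 252.7 kN; take 252.7 kN (rupture).
Governing: min(190.6, 252.7) = 190.6 kN → weld metal.

190.6 kN (weld metal governs)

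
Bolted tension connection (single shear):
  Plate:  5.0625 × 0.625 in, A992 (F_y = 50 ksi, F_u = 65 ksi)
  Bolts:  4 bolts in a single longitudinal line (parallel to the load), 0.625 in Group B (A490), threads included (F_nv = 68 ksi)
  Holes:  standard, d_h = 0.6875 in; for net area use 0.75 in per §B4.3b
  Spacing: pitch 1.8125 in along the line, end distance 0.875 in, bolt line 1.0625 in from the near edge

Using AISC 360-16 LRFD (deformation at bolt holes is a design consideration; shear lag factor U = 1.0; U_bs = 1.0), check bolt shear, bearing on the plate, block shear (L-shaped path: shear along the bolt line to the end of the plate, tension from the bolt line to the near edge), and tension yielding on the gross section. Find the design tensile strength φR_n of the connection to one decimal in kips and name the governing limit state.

62.6 kips (bolt shear governs)

Bolt shear: A_b = π(0.625)²/4 = 0.3068 in². φR_n = 0.75 × 68 × 0.3068 × 4 × 1 = 62.6 kips.
Bearing (0.625 in plate, F_u = 65 ksi): end bolts L_c = 0.875 − 0.6875/2 = 0.53125, R_n = min(1.2×0.53125×0.625×65, 2.4×0.625×0.625×65) = 25.898 kips/bolt; interior L_c = 1.8125 − 0.6875 = 1.125, R_n = 54.844 kips/bolt. φR_n = 0.75 × (1×25.898 + 3×54.844) = 142.8 kips.
Block shear: shear path 1×[0.875+3×1.8125] = 1×6.3125 in, A_gv = 3.9453, A_nv = 1×(6.3125 − 3.5×0.75)×0.625 = 2.3047 in²; tension to near edge: (1.0625 − 0.5×0.75)×0.625 = 0.42969 in². R_n = min(0.6×65×2.3047, 0.6×50×3.9453) + 1.0×65×0.42969 = min(89.883, 118.36) + 27.93 = 117.81 kips. φR_n = 0.75 × 117.81 = 88.4 kips.
Tension yield (gross): A_g = 5.0625×0.625 = 3.1641 in². φR_n = 0.90 × 50 × 3.1641 = 142.4 kips.
Governing: min(62.6, 142.8, 88.4, 142.4) = 62.6 kips → bolt shear.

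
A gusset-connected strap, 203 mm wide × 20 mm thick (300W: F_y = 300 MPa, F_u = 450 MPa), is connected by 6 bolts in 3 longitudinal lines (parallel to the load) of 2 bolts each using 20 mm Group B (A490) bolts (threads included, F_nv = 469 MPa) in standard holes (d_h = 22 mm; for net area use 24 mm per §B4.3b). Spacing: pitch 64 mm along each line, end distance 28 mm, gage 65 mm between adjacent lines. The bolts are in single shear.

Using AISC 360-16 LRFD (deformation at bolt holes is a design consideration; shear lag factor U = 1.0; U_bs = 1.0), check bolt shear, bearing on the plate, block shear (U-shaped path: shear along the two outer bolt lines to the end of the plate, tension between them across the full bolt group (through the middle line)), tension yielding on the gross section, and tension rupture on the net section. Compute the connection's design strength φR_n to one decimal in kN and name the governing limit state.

663.0 kN (bolt shear governs)

Bolt shear: A_b = π(20)²/4 = 314.16 mm². φR_n = 0.75 × 469 × 314.16 × 6 × 1 = 663.0 kN.
Bearing (20 mm plate, F_u = 450 MPa): end bolts L_c = 28 − 22/2 = 17, R_n = min(1.2×17×20×450, 2.4×20×20×450) = 183.6 kN/bolt; interior L_c = 64 − 22 = 42, R_n = 432 kN/bolt. φR_n = 0.75 × (3×183.6 + 3×432) = 1385.1 kN.
Block shear: shear path 2×[28+1×64] = 2×92 mm, A_gv = 3680, A_nv = 2×(92 − 1.5×24)×20 = 2240 mm²; tension across gage: (130 − 2×24)×20 = 1640 mm². R_n = min(0.6×450×2240, 0.6×300×3680) + 1.0×450×1640 = min(604.8, 662.4) + 738 = 1342.8 kN. φR_n = 0.75 × 1342.8 = 1007.1 kN.
Tension yield (gross): A_g = 203×20 = 4060 mm². φR_n = 0.90 × 300 × 4060 = 1096.2 kN.
Tension rupture (net): A_n = (203 − 3×24)×20 = 2620 mm² (U = 1.0, A_e = A_n). φR_n = 0.75 × 450 × 2620 = 884.3 kN.
Governing: min(663.0, 1385.1, 1007.1, 1096.2, 884.3) = 663.0 kN → bolt shear.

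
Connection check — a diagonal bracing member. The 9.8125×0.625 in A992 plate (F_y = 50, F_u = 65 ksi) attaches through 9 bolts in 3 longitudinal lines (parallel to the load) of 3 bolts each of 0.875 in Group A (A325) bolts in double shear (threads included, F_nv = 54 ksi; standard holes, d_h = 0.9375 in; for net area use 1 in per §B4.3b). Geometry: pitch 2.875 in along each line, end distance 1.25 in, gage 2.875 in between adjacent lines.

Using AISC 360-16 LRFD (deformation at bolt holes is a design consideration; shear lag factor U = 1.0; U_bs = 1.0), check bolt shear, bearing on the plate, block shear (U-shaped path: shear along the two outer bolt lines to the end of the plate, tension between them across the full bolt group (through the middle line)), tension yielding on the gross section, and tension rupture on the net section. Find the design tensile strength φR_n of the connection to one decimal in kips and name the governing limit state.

Bolt shear: A_b = π(0.875)²/4 = 0.60132 in². φR_n = 0.75 × 54 × 0.60132 × 9 × 2 = 438.4 kips.
Bearing (0.625 in plate, F_u = 65 ksi): end bolts L_c = 1.25 − 0.9375/2 = 0.78125, R_n = min(1.2×0.78125×0.625×65, 2.4×0.875×0.625×65) = 38.086 kips/bolt; interior L_c = 2.875 − 0.9375 = 1.9375, R_n = 85.313 kips/bolt. φR_n = 0.75 × (3×38.086 + 6×85.313) = 469.6 kips.
Block shear: shear path 2×[1.25+2×2.875] = 2×7 in, A_gv = 8.75, A_nv = 2×(7 − 2.5×1)×0.625 = 5.625 in²; tension across gage: (5.75 − 2×1)×0.625 = 2.3438 in². R_n = min(0.6×65×5.625, 0.6×50×8.75) + 1.0×65×2.3438 = min(219.38, 262.5) + 152.35 = 371.73 kips. φR_n = 0.75 × 371.73 = 278.8 kips.
Tension yield (gross): A_g = 9.8125×0.625 = 6.1328 in². φR_n = 0.90 × 50 × 6.1328 = 276.0 kips.
Tension rupture (net): A_n = (9.8125 − 3×1)×0.625 = 4.2578 in² (U = 1.0, A_e = A_n). φR_n = 0.75 × 65 × 4.2578 = 207.6 kips.
Governing: min(438.4, 469.6, 278.8, 276.0, 207.6) = 207.6 kips → net-section rupture.

207.6 kips (net-section rupture governs)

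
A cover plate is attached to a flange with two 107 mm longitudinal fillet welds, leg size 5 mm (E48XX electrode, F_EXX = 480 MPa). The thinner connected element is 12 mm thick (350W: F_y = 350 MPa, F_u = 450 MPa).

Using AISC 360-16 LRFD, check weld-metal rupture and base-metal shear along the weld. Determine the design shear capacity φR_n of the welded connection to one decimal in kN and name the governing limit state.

Weld metal: throat = 0.707×5 = 3.535 mm, L = 2×107 = 214 mm. φR_n = 0.75 × 0.6 × 480 × 3.535 × 214 = 163.4 kN.
Base metal shear (12 mm plate): yield φR_n = 1.0×0.6×350×12×214 = 539.3 kN; rupture φR_n = 0.75×0.6×450×12×214 = 520.0 kN; take 520.0 kN (rupture).
Governing: min(163.4, 520.0) = 163.4 kN → weld metal.

163.4 kN (weld metal governs)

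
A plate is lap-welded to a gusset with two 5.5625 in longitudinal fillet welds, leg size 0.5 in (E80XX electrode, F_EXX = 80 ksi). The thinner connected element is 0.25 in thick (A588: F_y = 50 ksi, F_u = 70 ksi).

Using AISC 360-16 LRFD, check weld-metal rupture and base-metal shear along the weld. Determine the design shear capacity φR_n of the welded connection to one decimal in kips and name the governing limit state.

83.4 kips (base-metal shear governs)

Weld metal: throat = 0.707×0.5 = 0.3535 in, L = 2×5.5625 = 11.125 in. φR_n = 0.75 × 0.6 × 80 × 0.3535 × 11.125 = 141.6 kips.
Base metal shear (0.25 in plate): yield φR_n = 1.0×0.6×50×0.25×11.125 = 83.4 kips; rupture φR_n = 0.75×0.6×70×0.25×11.125 = 87.6 kips; take 83.4 kips (yield).
Governing: min(141.6, 83.4) = 83.4 kips → base-metal shear.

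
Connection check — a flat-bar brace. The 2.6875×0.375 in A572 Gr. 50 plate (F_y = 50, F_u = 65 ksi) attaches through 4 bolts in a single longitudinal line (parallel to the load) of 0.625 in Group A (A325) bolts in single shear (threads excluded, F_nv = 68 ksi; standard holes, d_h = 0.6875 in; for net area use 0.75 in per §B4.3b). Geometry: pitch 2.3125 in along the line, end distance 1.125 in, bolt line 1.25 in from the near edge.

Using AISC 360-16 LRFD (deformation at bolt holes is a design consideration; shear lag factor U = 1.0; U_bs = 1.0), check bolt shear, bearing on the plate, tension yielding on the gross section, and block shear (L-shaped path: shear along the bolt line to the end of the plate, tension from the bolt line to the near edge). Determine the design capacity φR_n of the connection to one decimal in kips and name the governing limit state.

Bolt shear: A_b = π(0.625)²/4 = 0.3068 in². φR_n = 0.75 × 68 × 0.3068 × 4 × 1 = 62.6 kips.
Bearing (0.375 in plate, F_u = 65 ksi): end bolts L_c = 1.125 − 0.6875/2 = 0.78125, R_n = min(1.2×0.78125×0.375×65, 2.4×0.625×0.375×65) = 22.852 kips/bolt; interior L_c = 2.3125 − 0.6875 = 1.625, R_n = 36.563 kips/bolt. φR_n = 0.75 × (1×22.852 + 3×36.563) = 99.4 kips.
Tension yield (gross): A_g = 2.6875×0.375 = 1.0078 in². φR_n = 0.90 × 50 × 1.0078 = 45.4 kips.
Block shear: shear path 1×[1.125+3×2.3125] = 1×8.0625 in, A_gv = 3.0234, A_nv = 1×(8.0625 − 3.5×0.75)×0.375 = 2.0391 in²; tension to near edge: (1.25 − 0.5×0.75)×0.375 = 0.32813 in². R_n = min(0.6×65×2.0391, 0.6×50×3.0234) + 1.0×65×0.32813 = min(79.525, 90.702) + 21.328 = 100.85 kips. φR_n = 0.75 × 100.85 = 75.6 kips.
Governing: min(62.6, 99.4, 45.4, 75.6) = 45.4 kips → gross-section yield.

45.4 kips (gross-section yield governs)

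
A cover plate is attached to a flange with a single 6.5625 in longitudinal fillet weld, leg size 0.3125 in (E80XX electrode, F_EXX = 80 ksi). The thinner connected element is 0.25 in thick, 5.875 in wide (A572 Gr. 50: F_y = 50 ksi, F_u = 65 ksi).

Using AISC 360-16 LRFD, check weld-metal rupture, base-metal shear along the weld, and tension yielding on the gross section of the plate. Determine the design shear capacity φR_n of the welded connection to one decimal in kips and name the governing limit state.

48.0 kips (base-metal shear governs)

Weld metal: throat = 0.707×0.3125 = 0.22094 in, L = 6.5625 in. φR_n = 0.75 × 0.6 × 80 × 0.22094 × 6.5625 = 52.2 kips.
Base metal shear (0.25 in plate): yield φR_n = 1.0×0.6×50×0.25×6.5625 = 49.2 kips; rupture φR_n = 0.75×0.6×65×0.25×6.5625 = 48.0 kips; take 48.0 kips (rupture).
Tension yield (gross): A_g = 5.875×0.25 = 1.4688 in². φR_n = 0.90 × 50 × 1.4688 = 66.1 kips.
Governing: min(52.2, 48.0, 66.1) = 48.0 kips → base-metal shear.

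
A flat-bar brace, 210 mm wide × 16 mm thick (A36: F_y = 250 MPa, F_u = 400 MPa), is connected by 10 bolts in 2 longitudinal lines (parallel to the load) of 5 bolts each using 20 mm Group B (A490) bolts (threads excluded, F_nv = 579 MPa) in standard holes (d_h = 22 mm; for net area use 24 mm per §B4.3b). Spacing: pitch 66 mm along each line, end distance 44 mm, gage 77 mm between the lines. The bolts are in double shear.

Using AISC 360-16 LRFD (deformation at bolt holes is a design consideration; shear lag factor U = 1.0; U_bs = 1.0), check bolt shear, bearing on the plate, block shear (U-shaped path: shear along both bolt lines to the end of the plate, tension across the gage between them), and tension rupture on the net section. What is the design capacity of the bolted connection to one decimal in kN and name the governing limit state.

Bolt shear: A_b = π(20)²/4 = 314.16 mm². φR_n = 0.75 × 579 × 314.16 × 10 × 2 = 2728.5 kN.
Bearing (16 mm plate, F_u = 400 MPa): end bolts L_c = 44 − 22/2 = 33, R_n = min(1.2×33×16×400, 2.4×20×16×400) = 253.44 kN/bolt; interior L_c = 66 − 22 = 44, R_n = 307.2 kN/bolt. φR_n = 0.75 × (2×253.44 + 8×307.2) = 2223.4 kN.
Block shear: shear path 2×[44+4×66] = 2×308 mm, A_gv = 9856, A_nv = 2×(308 − 4.5×24)×16 = 6400 mm²; tension across gage: (77 − 1×24)×16 = 848 mm². R_n = min(0.6×400×6400, 0.6×250×9856) + 1.0×400×848 = min(1536, 1478.4) + 339.2 = 1817.6 kN. φR_n = 0.75 × 1817.6 = 1363.2 kN.
Tension rupture (net): A_n = (210 − 2×24)×16 = 2592 mm² (U = 1.0, A_e = A_n). φR_n = 0.75 × 400 × 2592 = 777.6 kN.
Governing: min(2728.5, 2223.4, 1363.2, 777.6) = 777.6 kN → net-section rupture.

777.6 kN (net-section rupture governs)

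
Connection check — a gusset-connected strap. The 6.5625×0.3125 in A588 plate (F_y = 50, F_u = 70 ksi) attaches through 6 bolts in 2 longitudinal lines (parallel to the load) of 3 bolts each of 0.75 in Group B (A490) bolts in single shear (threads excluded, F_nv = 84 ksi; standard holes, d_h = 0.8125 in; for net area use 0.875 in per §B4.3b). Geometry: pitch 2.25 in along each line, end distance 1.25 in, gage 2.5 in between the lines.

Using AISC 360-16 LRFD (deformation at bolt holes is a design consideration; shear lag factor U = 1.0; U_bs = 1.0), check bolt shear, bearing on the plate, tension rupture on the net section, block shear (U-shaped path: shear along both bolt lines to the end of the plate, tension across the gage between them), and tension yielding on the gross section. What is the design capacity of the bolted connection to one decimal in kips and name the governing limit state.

Bolt shear: A_b = π(0.75)²/4 = 0.44179 in². φR_n = 0.75 × 84 × 0.44179 × 6 × 1 = 167.0 kips.
Bearing (0.3125 in plate, F_u = 70 ksi): end bolts L_c = 1.25 − 0.8125/2 = 0.84375, R_n = min(1.2×0.84375×0.3125×70, 2.4×0.75×0.3125×70) = 22.148 kips/bolt; interior L_c = 2.25 − 0.8125 = 1.4375, R_n = 37.734 kips/bolt. φR_n = 0.75 × (2×22.148 + 4×37.734) = 146.4 kips.
Tension rupture (net): A_n = (6.5625 − 2×0.875)×0.3125 = 1.5039 in² (U = 1.0, A_e = A_n). φR_n = 0.75 × 70 × 1.5039 = 79.0 kips.
Block shear: shear path 2×[1.25+2×2.25] = 2×5.75 in, A_gv = 3.5938, A_nv = 2×(5.75 − 2.5×0.875)×0.3125 = 2.2266 in²; tension across gage: (2.5 − 1×0.875)×0.3125 = 0.50781 in². R_n = min(0.6×70×2.2266, 0.6×50×3.5938) + 1.0×70×0.50781 = min(93.517, 107.81) + 35.547 = 129.06 kips. φR_n = 0.75 × 129.06 = 96.8 kips.
Tension yield (gross): A_g = 6.5625×0.3125 = 2.0508 in². φR_n = 0.90 × 50 × 2.0508 = 92.3 kips.
Governing: min(167.0, 146.4, 79.0, 96.8, 92.3) = 79.0 kips → net-section rupture.

79.0 kips (net-section rupture governs)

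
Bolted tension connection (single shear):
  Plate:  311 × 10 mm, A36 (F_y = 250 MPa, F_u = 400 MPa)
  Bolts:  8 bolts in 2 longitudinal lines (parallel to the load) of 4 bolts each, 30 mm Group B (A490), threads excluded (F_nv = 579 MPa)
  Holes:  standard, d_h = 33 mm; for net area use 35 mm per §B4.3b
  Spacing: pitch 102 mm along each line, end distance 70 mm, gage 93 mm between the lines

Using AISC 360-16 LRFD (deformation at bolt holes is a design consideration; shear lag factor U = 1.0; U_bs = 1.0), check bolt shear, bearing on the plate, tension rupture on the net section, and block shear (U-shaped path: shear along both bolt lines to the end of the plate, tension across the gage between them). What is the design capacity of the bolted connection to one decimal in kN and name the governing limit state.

723.0 kN (net-section rupture governs)

Bolt shear: A_b = π(30)²/4 = 706.86 mm². φR_n = 0.75 × 579 × 706.86 × 8 × 1 = 2455.6 kN.
Bearing (10 mm plate, F_u = 400 MPa): end bolts L_c = 70 − 33/2 = 53.5, R_n = min(1.2×53.5×10×400, 2.4×30×10×400) = 256.8 kN/bolt; interior L_c = 102 − 33 = 69, R_n = 288 kN/bolt. φR_n = 0.75 × (2×256.8 + 6×288) = 1681.2 kN.
Tension rupture (net): A_n = (311 − 2×35)×10 = 2410 mm² (U = 1.0, A_e = A_n). φR_n = 0.75 × 400 × 2410 = 723.0 kN.
Block shear: shear path 2×[70+3×102] = 2×376 mm, A_gv = 7520, A_nv = 2×(376 − 3.5×35)×10 = 5070 mm²; tension across gage: (93 − 1×35)×10 = 580 mm². R_n = min(0.6×400×5070, 0.6×250×7520) + 1.0×400×580 = min(1216.8, 1128) + 232 = 1360 kN. φR_n = 0.75 × 1360 = 1020.0 kN.
Governing: min(2455.6, 1681.2, 723.0, 1020.0) = 723.0 kN → net-section rupture.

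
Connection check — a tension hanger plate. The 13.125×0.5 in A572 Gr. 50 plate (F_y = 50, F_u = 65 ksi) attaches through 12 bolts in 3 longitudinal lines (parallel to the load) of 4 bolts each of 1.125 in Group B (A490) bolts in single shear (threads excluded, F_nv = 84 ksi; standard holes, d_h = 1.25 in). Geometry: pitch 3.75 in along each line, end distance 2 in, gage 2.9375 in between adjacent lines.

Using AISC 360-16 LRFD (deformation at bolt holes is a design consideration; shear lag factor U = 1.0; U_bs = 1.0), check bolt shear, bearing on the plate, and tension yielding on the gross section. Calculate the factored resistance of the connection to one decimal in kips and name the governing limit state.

295.3 kips (gross-section yield governs)

Bolt shear: A_b = π(1.125)²/4 = 0.99402 in². φR_n = 0.75 × 84 × 0.99402 × 12 × 1 = 751.5 kips.
Bearing (0.5 in plate, F_u = 65 ksi): end bolts L_c = 2 − 1.25/2 = 1.375, R_n = min(1.2×1.375×0.5×65, 2.4×1.125×0.5×65) = 53.625 kips/bolt; interior L_c = 3.75 − 1.25 = 2.5, R_n = 87.75 kips/bolt. φR_n = 0.75 × (3×53.625 + 9×87.75) = 713.0 kips.
Tension yield (gross): A_g = 13.125×0.5 = 6.5625 in². φR_n = 0.90 × 50 × 6.5625 = 295.3 kips.
Governing: min(751.5, 713.0, 295.3) = 295.3 kips → gross-section yield.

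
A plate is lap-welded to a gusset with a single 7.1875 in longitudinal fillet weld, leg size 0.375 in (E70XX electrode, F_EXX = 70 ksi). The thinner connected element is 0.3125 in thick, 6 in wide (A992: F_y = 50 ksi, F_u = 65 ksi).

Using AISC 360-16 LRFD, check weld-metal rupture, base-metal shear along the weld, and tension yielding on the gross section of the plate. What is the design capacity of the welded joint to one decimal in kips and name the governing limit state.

Weld metal: throat = 0.707×0.375 = 0.26513 in, L = 7.1875 in. φR_n = 0.75 × 0.6 × 70 × 0.26513 × 7.1875 = 60.0 kips.
Base metal shear (0.3125 in plate): yield φR_n = 1.0×0.6×50×0.3125×7.1875 = 67.4 kips; rupture φR_n = 0.75×0.6×65×0.3125×7.1875 = 65.7 kips; take 65.7 kips (rupture).
Tension yield (gross): A_g = 6×0.3125 = 1.875 in². φR_n = 0.90 × 50 × 1.875 = 84.4 kips.
Governing: min(60.0, 65.7, 84.4) = 60.0 kips → weld metal.

60.0 kips (weld metal governs)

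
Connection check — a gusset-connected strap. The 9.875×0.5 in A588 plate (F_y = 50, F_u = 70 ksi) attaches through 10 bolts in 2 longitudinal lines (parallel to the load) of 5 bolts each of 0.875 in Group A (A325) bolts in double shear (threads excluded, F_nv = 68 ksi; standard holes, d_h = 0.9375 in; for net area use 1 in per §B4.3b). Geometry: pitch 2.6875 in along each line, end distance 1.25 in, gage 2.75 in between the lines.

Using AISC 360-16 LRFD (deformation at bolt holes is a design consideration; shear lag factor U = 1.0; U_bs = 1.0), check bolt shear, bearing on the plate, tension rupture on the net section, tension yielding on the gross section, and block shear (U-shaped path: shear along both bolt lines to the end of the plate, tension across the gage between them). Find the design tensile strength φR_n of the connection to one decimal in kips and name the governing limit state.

206.7 kips (net-section rupture governs)

Bolt shear: A_b = π(0.875)²/4 = 0.60132 in². φR_n = 0.75 × 68 × 0.60132 × 10 × 2 = 613.3 kips.
Bearing (0.5 in plate, F_u = 70 ksi): end bolts L_c = 1.25 − 0.9375/2 = 0.78125, R_n = min(1.2×0.78125×0.5×70, 2.4×0.875×0.5×70) = 32.813 kips/bolt; interior L_c = 2.6875 − 0.9375 = 1.75, R_n = 73.5 kips/bolt. φR_n = 0.75 × (2×32.813 + 8×73.5) = 490.2 kips.
Tension rupture (net): A_n = (9.875 − 2×1)×0.5 = 3.9375 in² (U = 1.0, A_e = A_n). φR_n = 0.75 × 70 × 3.9375 = 206.7 kips.
Tension yield (gross): A_g = 9.875×0.5 = 4.9375 in². φR_n = 0.90 × 50 × 4.9375 = 222.2 kips.
Block shear: shear path 2×[1.25+4×2.6875] = 2×12 in, A_gv = 12, A_nv = 2×(12 − 4.5×1)×0.5 = 7.5 in²; tension across gage: (2.75 − 1×1)×0.5 = 0.875 in². R_n = min(0.6×70×7.5, 0.6×50×12) + 1.0×70×0.875 = min(315, 360) + 61.25 = 376.25 kips. φR_n = 0.75 × 376.25 = 282.2 kips.
Governing: min(613.3, 490.2, 206.7, 222.2, 282.2) = 206.7 kips → net-section rupture.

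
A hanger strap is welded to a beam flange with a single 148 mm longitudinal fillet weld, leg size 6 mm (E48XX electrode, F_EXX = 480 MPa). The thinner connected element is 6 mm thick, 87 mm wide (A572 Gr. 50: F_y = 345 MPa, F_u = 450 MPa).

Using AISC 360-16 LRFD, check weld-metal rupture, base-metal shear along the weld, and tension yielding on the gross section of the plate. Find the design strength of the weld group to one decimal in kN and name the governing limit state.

135.6 kN (weld metal governs)

Weld metal: throat = 0.707×6 = 4.242 mm, L = 148 mm. φR_n = 0.75 × 0.6 × 480 × 4.242 × 148 = 135.6 kN.
Base metal shear (6 mm plate): yield φR_n = 1.0×0.6×345×6×148 = 183.8 kN; rupture φR_n = 0.75×0.6×450×6×148 = 179.8 kN; take 179.8 kN (rupture).
Tension yield (gross): A_g = 87×6 = 522 mm². φR_n = 0.90 × 345 × 522 = 162.1 kN.
Governing: min(135.6, 179.8, 162.1) = 135.6 kN → weld metal.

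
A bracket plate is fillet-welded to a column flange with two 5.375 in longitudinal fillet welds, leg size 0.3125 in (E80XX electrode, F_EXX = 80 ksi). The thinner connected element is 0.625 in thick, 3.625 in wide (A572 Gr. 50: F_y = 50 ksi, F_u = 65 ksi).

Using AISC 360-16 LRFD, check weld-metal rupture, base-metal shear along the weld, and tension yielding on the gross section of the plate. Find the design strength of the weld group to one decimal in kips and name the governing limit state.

85.5 kips (weld metal governs)

Weld metal: throat = 0.707×0.3125 = 0.22094 in, L = 2×5.375 = 10.75 in. φR_n = 0.75 × 0.6 × 80 × 0.22094 × 10.75 = 85.5 kips.
Base metal shear (0.625 in plate): yield φR_n = 1.0×0.6×50×0.625×10.75 = 201.6 kips; rupture φR_n = 0.75×0.6×65×0.625×10.75 = 196.5 kips; take 196.5 kips (rupture).
Tension yield (gross): A_g = 3.625×0.625 = 2.2656 in². φR_n = 0.90 × 50 × 2.2656 = 102.0 kips.
Governing: min(85.5, 196.5, 102.0) = 85.5 kips → weld metal.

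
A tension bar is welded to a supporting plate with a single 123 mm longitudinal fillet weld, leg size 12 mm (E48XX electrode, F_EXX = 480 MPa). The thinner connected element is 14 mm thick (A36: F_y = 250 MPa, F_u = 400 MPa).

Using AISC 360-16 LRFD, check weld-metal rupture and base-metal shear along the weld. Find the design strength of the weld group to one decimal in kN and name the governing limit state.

225.4 kN (weld metal governs)

Weld metal: throat = 0.707×12 = 8.484 mm, L = 123 mm. φR_n = 0.75 × 0.6 × 480 × 8.484 × 123 = 225.4 kN.
Base metal shear (14 mm plate): yield φR_n = 1.0×0.6×250×14×123 = 258.3 kN; rupture φR_n = 0.75×0.6×400×14×123 = 310.0 kN; take 258.3 kN (yield).
Governing: min(225.4, 258.3) = 225.4 kN → weld metal.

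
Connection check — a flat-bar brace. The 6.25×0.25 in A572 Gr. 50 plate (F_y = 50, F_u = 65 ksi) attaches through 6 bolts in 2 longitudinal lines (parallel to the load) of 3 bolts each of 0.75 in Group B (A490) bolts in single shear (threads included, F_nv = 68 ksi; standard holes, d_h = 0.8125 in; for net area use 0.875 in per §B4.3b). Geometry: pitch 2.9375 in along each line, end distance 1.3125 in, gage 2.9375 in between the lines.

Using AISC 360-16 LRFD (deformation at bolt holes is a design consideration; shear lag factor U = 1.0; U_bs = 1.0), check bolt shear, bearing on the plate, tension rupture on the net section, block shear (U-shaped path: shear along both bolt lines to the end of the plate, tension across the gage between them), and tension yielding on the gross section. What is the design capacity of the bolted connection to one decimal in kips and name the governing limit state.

54.8 kips (net-section rupture governs)

Bolt shear: A_b = π(0.75)²/4 = 0.44179 in². φR_n = 0.75 × 68 × 0.44179 × 6 × 1 = 135.2 kips.
Bearing (0.25 in plate, F_u = 65 ksi): end bolts L_c = 1.3125 − 0.8125/2 = 0.90625, R_n = min(1.2×0.90625×0.25×65, 2.4×0.75×0.25×65) = 17.672 kips/bolt; interior L_c = 2.9375 − 0.8125 = 2.125, R_n = 29.25 kips/bolt. φR_n = 0.75 × (2×17.672 + 4×29.25) = 114.3 kips.
Tension rupture (net): A_n = (6.25 − 2×0.875)×0.25 = 1.125 in² (U = 1.0, A_e = A_n). φR_n = 0.75 × 65 × 1.125 = 54.8 kips.
Block shear: shear path 2×[1.3125+2×2.9375] = 2×7.1875 in, A_gv = 3.5938, A_nv = 2×(7.1875 − 2.5×0.875)×0.25 = 2.5 in²; tension across gage: (2.9375 − 1×0.875)×0.25 = 0.51563 in². R_n = min(0.6×65×2.5, 0.6×50×3.5938) + 1.0×65×0.51563 = min(97.5, 107.81) + 33.516 = 131.02 kips. φR_n = 0.75 × 131.02 = 98.3 kips.
Tension yield (gross): A_g = 6.25×0.25 = 1.5625 in². φR_n = 0.90 × 50 × 1.5625 = 70.3 kips.
Governing: min(135.2, 114.3, 54.8, 98.3, 70.3) = 54.8 kips → net-section rupture.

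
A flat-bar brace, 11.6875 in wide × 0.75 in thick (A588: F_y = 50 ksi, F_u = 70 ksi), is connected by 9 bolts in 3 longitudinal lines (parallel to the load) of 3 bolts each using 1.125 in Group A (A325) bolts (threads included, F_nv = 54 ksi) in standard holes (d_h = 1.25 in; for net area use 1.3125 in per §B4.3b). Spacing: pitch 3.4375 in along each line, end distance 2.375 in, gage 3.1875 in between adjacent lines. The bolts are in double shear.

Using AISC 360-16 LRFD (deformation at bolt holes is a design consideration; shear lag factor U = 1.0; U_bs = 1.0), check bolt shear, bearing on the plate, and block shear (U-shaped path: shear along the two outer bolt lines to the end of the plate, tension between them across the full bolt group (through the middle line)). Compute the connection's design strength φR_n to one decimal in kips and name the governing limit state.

429.7 kips (block shear governs)

Bolt shear: A_b = π(1.125)²/4 = 0.99402 in². φR_n = 0.75 × 54 × 0.99402 × 9 × 2 = 724.6 kips.
Bearing (0.75 in plate, F_u = 70 ksi): end bolts L_c = 2.375 − 1.25/2 = 1.75, R_n = min(1.2×1.75×0.75×70, 2.4×1.125×0.75×70) = 110.25 kips/bolt; interior L_c = 3.4375 − 1.25 = 2.1875, R_n = 137.81 kips/bolt. φR_n = 0.75 × (3×110.25 + 6×137.81) = 868.2 kips.
Block shear: shear path 2×[2.375+2×3.4375] = 2×9.25 in, A_gv = 13.875, A_nv = 2×(9.25 − 2.5×1.3125)×0.75 = 8.9531 in²; tension across gage: (6.375 − 2×1.3125)×0.75 = 2.8125 in². R_n = min(0.6×70×8.9531, 0.6×50×13.875) + 1.0×70×2.8125 = min(376.03, 416.25) + 196.88 = 572.91 kips. φR_n = 0.75 × 572.91 = 429.7 kips.
Governing: min(724.6, 868.2, 429.7) = 429.7 kips → block shear.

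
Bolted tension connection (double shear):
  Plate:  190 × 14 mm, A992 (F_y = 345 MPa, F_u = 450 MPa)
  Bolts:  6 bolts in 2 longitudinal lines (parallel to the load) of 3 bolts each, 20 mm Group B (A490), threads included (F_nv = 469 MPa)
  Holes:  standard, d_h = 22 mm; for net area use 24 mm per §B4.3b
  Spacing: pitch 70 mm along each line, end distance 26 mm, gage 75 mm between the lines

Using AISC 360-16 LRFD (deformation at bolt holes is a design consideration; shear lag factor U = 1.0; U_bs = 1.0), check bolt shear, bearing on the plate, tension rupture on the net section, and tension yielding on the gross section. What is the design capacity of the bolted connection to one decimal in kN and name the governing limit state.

Bolt shear: A_b = π(20)²/4 = 314.16 mm². φR_n = 0.75 × 469 × 314.16 × 6 × 2 = 1326.1 kN.
Bearing (14 mm plate, F_u = 450 MPa): end bolts L_c = 26 − 22/2 = 15, R_n = min(1.2×15×14×450, 2.4×20×14×450) = 113.4 kN/bolt; interior L_c = 70 − 22 = 48, R_n = 302.4 kN/bolt. φR_n = 0.75 × (2×113.4 + 4×302.4) = 1077.3 kN.
Tension rupture (net): A_n = (190 − 2×24)×14 = 1988 mm² (U = 1.0, A_e = A_n). φR_n = 0.75 × 450 × 1988 = 671.0 kN.
Tension yield (gross): A_g = 190×14 = 2660 mm². φR_n = 0.90 × 345 × 2660 = 825.9 kN.
Governing: min(1326.1, 1077.3, 671.0, 825.9) = 671.0 kN → net-section rupture.

671.0 kN (net-section rupture governs)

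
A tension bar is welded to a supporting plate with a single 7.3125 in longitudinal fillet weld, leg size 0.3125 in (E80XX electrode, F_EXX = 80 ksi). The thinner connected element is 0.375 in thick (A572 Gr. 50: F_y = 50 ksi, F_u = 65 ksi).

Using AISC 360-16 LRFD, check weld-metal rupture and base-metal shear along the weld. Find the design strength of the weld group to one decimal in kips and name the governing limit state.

58.2 kips (weld metal governs)

Weld metal: throat = 0.707×0.3125 = 0.22094 in, L = 7.3125 in. φR_n = 0.75 × 0.6 × 80 × 0.22094 × 7.3125 = 58.2 kips.
Base metal shear (0.375 in plate): yield φR_n = 1.0×0.6×50×0.375×7.3125 = 82.3 kips; rupture φR_n = 0.75×0.6×65×0.375×7.3125 = 80.2 kips; take 80.2 kips (rupture).
Governing: min(58.2, 80.2) = 58.2 kips → weld metal.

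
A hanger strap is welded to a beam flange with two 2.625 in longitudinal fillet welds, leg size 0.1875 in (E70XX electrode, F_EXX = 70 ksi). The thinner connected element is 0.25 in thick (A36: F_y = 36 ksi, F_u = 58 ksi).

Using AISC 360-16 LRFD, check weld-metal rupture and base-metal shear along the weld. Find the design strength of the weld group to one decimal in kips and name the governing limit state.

Weld metal: throat = 0.707×0.1875 = 0.13256 in, L = 2×2.625 = 5.25 in. φR_n = 0.75 × 0.6 × 70 × 0.13256 × 5.25 = 21.9 kips.
Base metal shear (0.25 in plate): yield φR_n = 1.0×0.6×36×0.25×5.25 = 28.4 kips; rupture φR_n = 0.75×0.6×58×0.25×5.25 = 34.3 kips; take 28.4 kips (yield).
Governing: min(21.9, 28.4) = 21.9 kips → weld metal.

21.9 kips (weld metal governs)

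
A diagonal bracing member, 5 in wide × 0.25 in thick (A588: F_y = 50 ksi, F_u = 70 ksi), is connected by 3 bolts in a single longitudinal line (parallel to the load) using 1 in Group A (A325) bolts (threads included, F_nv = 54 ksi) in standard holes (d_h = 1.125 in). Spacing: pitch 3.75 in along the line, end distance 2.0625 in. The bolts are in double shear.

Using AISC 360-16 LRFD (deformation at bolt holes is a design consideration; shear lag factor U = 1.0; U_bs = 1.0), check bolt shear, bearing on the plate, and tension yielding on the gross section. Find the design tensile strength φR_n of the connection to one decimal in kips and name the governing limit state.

56.3 kips (gross-section yield governs)

Bolt shear: A_b = π(1)²/4 = 0.7854 in². φR_n = 0.75 × 54 × 0.7854 × 3 × 2 = 190.9 kips.
Bearing (0.25 in plate, F_u = 70 ksi): end bolts L_c = 2.0625 − 1.125/2 = 1.5, R_n = min(1.2×1.5×0.25×70, 2.4×1×0.25×70) = 31.5 kips/bolt; interior L_c = 3.75 − 1.125 = 2.625, R_n = 42 kips/bolt. φR_n = 0.75 × (1×31.5 + 2×42) = 86.6 kips.
Tension yield (gross): A_g = 5×0.25 = 1.25 in². φR_n = 0.90 × 50 × 1.25 = 56.3 kips.
Governing: min(190.9, 86.6, 56.3) = 56.3 kips → gross-section yield.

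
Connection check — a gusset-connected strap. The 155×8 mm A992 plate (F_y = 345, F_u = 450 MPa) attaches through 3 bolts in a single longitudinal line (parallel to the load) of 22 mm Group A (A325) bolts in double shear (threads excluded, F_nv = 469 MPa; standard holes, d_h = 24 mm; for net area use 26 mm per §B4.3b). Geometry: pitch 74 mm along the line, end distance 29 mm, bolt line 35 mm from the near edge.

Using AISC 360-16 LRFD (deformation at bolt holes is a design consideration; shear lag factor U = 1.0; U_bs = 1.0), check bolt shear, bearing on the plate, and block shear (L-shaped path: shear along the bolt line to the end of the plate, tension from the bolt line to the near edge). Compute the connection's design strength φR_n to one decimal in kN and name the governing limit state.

240.8 kN (block shear governs)

Bolt shear: A_b = π(22)²/4 = 380.13 mm². φR_n = 0.75 × 469 × 380.13 × 3 × 2 = 802.3 kN.
Bearing (8 mm plate, F_u = 450 MPa): end bolts L_c = 29 − 24/2 = 17, R_n = min(1.2×17×8×450, 2.4×22×8×450) = 73.44 kN/bolt; interior L_c = 74 − 24 = 50, R_n = 190.08 kN/bolt. φR_n = 0.75 × (1×73.44 + 2×190.08) = 340.2 kN.
Block shear: shear path 1×[29+2×74] = 1×177 mm, A_gv = 1416, A_nv = 1×(177 − 2.5×26)×8 = 896 mm²; tension to near edge: (35 − 0.5×26)×8 = 176 mm². R_n = min(0.6×450×896, 0.6×345×1416) + 1.0×450×176 = min(241.92, 293.11) + 79.2 = 321.12 kN. φR_n = 0.75 × 321.12 = 240.8 kN.
Governing: min(802.3, 340.2, 240.8) = 240.8 kN → block shear.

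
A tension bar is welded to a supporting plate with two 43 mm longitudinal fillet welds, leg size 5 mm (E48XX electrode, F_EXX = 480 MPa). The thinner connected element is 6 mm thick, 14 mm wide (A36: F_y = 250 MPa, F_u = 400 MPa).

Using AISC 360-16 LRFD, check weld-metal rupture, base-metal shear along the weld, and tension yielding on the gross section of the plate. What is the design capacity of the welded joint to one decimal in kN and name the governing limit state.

Weld metal: throat = 0.707×5 = 3.535 mm, L = 2×43 = 86 mm. φR_n = 0.75 × 0.6 × 480 × 3.535 × 86 = 65.7 kN.
Base metal shear (6 mm plate): yield φR_n = 1.0×0.6×250×6×86 = 77.4 kN; rupture φR_n = 0.75×0.6×400×6×86 = 92.9 kN; take 77.4 kN (yield).
Tension yield (gross): A_g = 14×6 = 84 mm². φR_n = 0.90 × 250 × 84 = 18.9 kN.
Governing: min(65.7, 77.4, 18.9) = 18.9 kN → gross-section yield.

18.9 kN (gross-section yield governs)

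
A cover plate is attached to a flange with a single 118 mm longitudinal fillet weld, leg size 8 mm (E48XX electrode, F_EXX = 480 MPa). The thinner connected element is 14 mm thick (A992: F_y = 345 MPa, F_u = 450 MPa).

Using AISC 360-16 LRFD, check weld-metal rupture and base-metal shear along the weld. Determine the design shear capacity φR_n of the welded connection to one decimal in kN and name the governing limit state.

Weld metal: throat = 0.707×8 = 5.656 mm, L = 118 mm. φR_n = 0.75 × 0.6 × 480 × 5.656 × 118 = 144.2 kN.
Base metal shear (14 mm plate): yield φR_n = 1.0×0.6×345×14×118 = 342.0 kN; rupture φR_n = 0.75×0.6×450×14×118 = 334.5 kN; take 334.5 kN (rupture).
Governing: min(144.2, 334.5) = 144.2 kN → weld metal.

144.2 kN (weld metal governs)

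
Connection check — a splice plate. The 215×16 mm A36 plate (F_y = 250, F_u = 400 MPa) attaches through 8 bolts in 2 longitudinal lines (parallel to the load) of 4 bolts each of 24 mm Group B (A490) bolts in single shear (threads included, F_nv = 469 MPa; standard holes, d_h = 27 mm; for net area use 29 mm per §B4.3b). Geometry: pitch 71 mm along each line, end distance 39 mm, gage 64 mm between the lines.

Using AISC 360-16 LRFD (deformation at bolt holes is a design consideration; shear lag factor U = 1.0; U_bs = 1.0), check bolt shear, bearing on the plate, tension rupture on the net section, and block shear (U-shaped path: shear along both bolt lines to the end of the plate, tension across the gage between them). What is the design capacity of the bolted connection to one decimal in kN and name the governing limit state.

753.6 kN (net-section rupture governs)

Bolt shear: A_b = π(24)²/4 = 452.39 mm². φR_n = 0.75 × 469 × 452.39 × 8 × 1 = 1273.0 kN.
Bearing (16 mm plate, F_u = 400 MPa): end bolts L_c = 39 − 27/2 = 25.5, R_n = min(1.2×25.5×16×400, 2.4×24×16×400) = 195.84 kN/bolt; interior L_c = 71 − 27 = 44, R_n = 337.92 kN/bolt. φR_n = 0.75 × (2×195.84 + 6×337.92) = 1814.4 kN.
Tension rupture (net): A_n = (215 − 2×29)×16 = 2512 mm² (U = 1.0, A_e = A_n). φR_n = 0.75 × 400 × 2512 = 753.6 kN.
Block shear: shear path 2×[39+3×71] = 2×252 mm, A_gv = 8064, A_nv = 2×(252 − 3.5×29)×16 = 4816 mm²; tension across gage: (64 − 1×29)×16 = 560 mm². R_n = min(0.6×400×4816, 0.6×250×8064) + 1.0×400×560 = min(1155.8, 1209.6) + 224 = 1379.8 kN. φR_n = 0.75 × 1379.8 = 1034.9 kN.
Governing: min(1273.0, 1814.4, 753.6, 1034.9) = 753.6 kN → net-section rupture.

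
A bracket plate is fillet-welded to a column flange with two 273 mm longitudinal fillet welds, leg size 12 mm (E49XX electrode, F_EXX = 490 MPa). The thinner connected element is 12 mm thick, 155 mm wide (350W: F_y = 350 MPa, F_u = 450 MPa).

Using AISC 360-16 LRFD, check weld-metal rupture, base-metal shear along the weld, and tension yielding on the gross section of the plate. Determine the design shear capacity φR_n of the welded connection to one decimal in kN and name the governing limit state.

Weld metal: throat = 0.707×12 = 8.484 mm, L = 2×273 = 546 mm. φR_n = 0.75 × 0.6 × 490 × 8.484 × 546 = 1021.4 kN.
Base metal shear (12 mm plate): yield φR_n = 1.0×0.6×350×12×546 = 1375.9 kN; rupture φR_n = 0.75×0.6×450×12×546 = 1326.8 kN; take 1326.8 kN (rupture).
Tension yield (gross): A_g = 155×12 = 1860 mm². φR_n = 0.90 × 350 × 1860 = 585.9 kN.
Governing: min(1021.4, 1326.8, 585.9) = 585.9 kN → gross-section yield.

585.9 kN (gross-section yield governs)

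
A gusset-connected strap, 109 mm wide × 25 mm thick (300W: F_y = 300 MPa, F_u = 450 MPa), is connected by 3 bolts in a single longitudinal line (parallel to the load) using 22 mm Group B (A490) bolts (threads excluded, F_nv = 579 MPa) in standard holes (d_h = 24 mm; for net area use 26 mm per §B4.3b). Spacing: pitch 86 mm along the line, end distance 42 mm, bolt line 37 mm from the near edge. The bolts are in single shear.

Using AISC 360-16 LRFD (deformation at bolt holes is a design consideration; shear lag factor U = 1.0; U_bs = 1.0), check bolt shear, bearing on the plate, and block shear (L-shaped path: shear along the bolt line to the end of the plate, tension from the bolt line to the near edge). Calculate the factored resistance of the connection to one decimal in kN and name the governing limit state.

495.2 kN (bolt shear governs)

Bolt shear: A_b = π(22)²/4 = 380.13 mm². φR_n = 0.75 × 579 × 380.13 × 3 × 1 = 495.2 kN.
Bearing (25 mm plate, F_u = 450 MPa): end bolts L_c = 42 − 24/2 = 30, R_n = min(1.2×30×25×450, 2.4×22×25×450) = 405 kN/bolt; interior L_c = 86 − 24 = 62, R_n = 594 kN/bolt. φR_n = 0.75 × (1×405 + 2×594) = 1194.8 kN.
Block shear: shear path 1×[42+2×86] = 1×214 mm, A_gv = 5350, A_nv = 1×(214 − 2.5×26)×25 = 3725 mm²; tension to near edge: (37 − 0.5×26)×25 = 600 mm². R_n = min(0.6×450×3725, 0.6×300×5350) + 1.0×450×600 = min(1005.8, 963) + 270 = 1233 kN. φR_n = 0.75 × 1233 = 924.8 kN.
Governing: min(495.2, 1194.8, 924.8) = 495.2 kN → bolt shear.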